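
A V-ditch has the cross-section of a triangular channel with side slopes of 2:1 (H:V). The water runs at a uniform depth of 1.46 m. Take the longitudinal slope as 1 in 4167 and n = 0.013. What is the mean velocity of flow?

V = 0.897 m/s

For a triangular section with side slope z = 2: A = zy² = 2×1.46² = 4.263 m²; P = 2y√(1+z²) = 2×1.46×2.236 = 6.529 m.
Hydraulic radius R = A/P = 4.263/6.529 = 0.6529 m.
From Manning's equation, V = (1/n) R^(2/3) S^(1/2) = (1/0.013) × 0.6529^(2/3) × 0.00024^(1/2) = 0.897 m/s.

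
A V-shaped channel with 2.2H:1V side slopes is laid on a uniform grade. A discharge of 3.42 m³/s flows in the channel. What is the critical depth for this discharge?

y_c = 0.868 m

At critical depth, Q² T / (g A³) = 1, i.e. A³/T = Q²/g = 3.42²/9.81 = 1.192.
Trying y = 0.611 m: A³/T = 0.2061 — too small.
Trying y = 1.01 m: A³/T = 2.543 — too large.
Trying y = 0.868 m: A³/T = 1.192 — ≈ 1.192.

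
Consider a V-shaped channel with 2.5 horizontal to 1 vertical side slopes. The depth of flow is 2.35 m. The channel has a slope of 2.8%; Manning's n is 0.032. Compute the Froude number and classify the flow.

supercritical

For a triangular section with side slope z = 2.5: A = zy² = 2.5×2.35² = 13.81 m²; P = 2y√(1+z²) = 2×2.35×2.693 = 12.66 m.
Hydraulic radius R = A/P = 13.81/12.66 = 1.091 m.
V = (1/n) R^(2/3) √S = (1/0.032) × 1.091^(2/3) × √0.028 = 5.542 m/s. Hydraulic depth D_h = A/T = 13.81/11.75 = 1.175 m.
Froude number Fr = V/√(g·D_h) = 5.542/√(9.81×1.175) = 1.63, which is greater than 1, so the flow is supercritical.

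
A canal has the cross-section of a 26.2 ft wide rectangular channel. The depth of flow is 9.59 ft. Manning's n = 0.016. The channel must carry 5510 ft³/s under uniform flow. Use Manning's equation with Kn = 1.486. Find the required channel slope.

Flow area A = b·y = 26.2 × 9.59 = 251.3 ft². Wetted perimeter P = b + 2y = 26.2 + 2×9.59 = 45.38 ft.
Hydraulic radius R = A/P = 251.3/45.38 = 5.537 ft.
From Manning's equation, S = [nQ / (1.486 A R^(2/3))]² = [0.016 × 5510 / (1.486 × 251.3 × 5.537^(2/3))]² = 0.00569.

S = 0.00569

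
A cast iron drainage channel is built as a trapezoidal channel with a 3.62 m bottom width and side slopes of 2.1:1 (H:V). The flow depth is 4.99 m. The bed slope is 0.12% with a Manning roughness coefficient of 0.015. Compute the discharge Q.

Q = 309 m³/s

With bottom width b = 3.62 m and side slope z = 2.1: A = (b + zy)y = (3.62 + 2.1×4.99)×4.99 = 70.35 m²; P = b + 2y√(1+z²) = 3.62 + 2×4.99×2.326 = 26.83 m.
Hydraulic radius R = A/P = 70.35/26.83 = 2.622 m.
Manning's equation: Q = (1/n) A R^(2/3) S^(1/2) = (1/0.015) × 70.35 × 2.622^(2/3) × 0.0012^(1/2) = 309 m³/s.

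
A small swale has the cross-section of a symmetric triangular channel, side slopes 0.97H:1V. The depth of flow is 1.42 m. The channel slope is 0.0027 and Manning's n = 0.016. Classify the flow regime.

subcritical

For a triangular section with side slope z = 0.97: A = zy² = 0.97×1.42² = 1.956 m²; P = 2y√(1+z²) = 2×1.42×1.393 = 3.957 m.
Hydraulic radius R = A/P = 1.956/3.957 = 0.4943 m.
V = (1/n) R^(2/3) √S = (1/0.016) × 0.4943^(2/3) × √0.0027 = 2.03 m/s. Hydraulic depth D_h = A/T = 1.956/2.755 = 0.71 m.
Froude number Fr = V/√(g·D_h) = 2.03/√(9.81×0.71) = 0.769, which is less than 1, so the flow is subcritical.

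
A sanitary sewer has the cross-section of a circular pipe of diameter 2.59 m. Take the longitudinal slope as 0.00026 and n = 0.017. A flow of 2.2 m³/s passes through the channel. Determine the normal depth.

y_n = 1.43 m

Manning's equation rearranged: A R^(2/3) = nQ / (1·√S) = 0.017 × 2.2 / (√0.00026) = 2.319.
Try y = 1.07 m: A R^(2/3) = 1.409 — low.
Try y = 1.43 m: A R^(2/3) = 2.324 — matches.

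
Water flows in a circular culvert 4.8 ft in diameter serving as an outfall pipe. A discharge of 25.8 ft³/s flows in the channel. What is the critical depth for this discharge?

At critical depth, Q² T / (g A³) = 1, i.e. A³/T = Q²/g = 25.8²/32.2 = 20.67.
At y = 1.14 ft: A³/T = 8.72 — low.
At y = 1.55 ft: A³/T = 28.77 — high.
At y = 1.42 ft: A³/T = 20.49 — matches.

y_c = 1.42 ft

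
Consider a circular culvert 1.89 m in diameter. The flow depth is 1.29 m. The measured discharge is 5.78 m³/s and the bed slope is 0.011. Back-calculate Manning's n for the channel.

For a circular section of diameter D = 1.89 m at depth y = 1.29 m, the central angle is θ = 2 arccos(1 − 2y/D) = 3.889 rad. Then A = (D²/8)(θ − sin θ) = 2.04 m² and P = Dθ/2 = 3.675 m.
Hydraulic radius R = A/P = 2.04/3.675 = 0.5551 m.
Rearranging Manning's equation: n = (1/Q) A R^(2/3) S^(1/2) = (1/5.78) × 2.04 × 0.5551^(2/3) × √0.011 = 0.025.

n = 0.025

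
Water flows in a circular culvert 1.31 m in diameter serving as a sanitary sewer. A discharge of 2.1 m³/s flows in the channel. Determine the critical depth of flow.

y_c = 0.777 m

At critical depth, Q² T / (g A³) = 1, i.e. A³/T = Q²/g = 2.1²/9.81 = 0.4495.
Trying y = 0.979 m: A³/T = 1.108 — high.
Trying y = 0.6 m: A³/T = 0.1671 — low.
Trying y = 0.777 m: A³/T = 0.4488 — close enough.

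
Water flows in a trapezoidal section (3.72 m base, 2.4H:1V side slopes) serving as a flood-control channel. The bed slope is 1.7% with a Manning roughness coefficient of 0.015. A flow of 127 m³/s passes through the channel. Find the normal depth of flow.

y_n = 1.75 m

Manning's equation rearranged: A R^(2/3) = nQ / (1·√S) = 0.015 × 127 / (√0.017) = 14.61.
Try y = 2 m: A R^(2/3) = 19.31 — over.
Try y = 1.21 m: A R^(2/3) = 6.91 — short.
Try y = 1.75 m: A R^(2/3) = 14.6 — ≈ 14.61.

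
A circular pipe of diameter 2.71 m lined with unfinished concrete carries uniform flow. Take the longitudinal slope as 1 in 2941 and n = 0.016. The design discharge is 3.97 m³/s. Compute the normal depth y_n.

y_n = 1.79 m

Manning's equation rearranged: A R^(2/3) = nQ / (1·√S) = 0.016 × 3.97 / (√0.00034) = 3.445.
At y = 1.51 m: A R^(2/3) = 2.661 — short.
At y = 2.11 m: A R^(2/3) = 4.23 — over.
At y = 1.79 m: A R^(2/3) = 3.443 — close enough.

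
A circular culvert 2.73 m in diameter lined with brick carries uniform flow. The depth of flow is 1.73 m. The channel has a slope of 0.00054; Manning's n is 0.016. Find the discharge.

For a circular section of diameter D = 2.73 m at depth y = 1.73 m, the central angle is θ = 2 arccos(1 − 2y/D) = 3.683 rad. Then A = (D²/8)(θ − sin θ) = 3.911 m² and P = Dθ/2 = 5.027 m.
Hydraulic radius R = A/P = 3.911/5.027 = 0.778 m.
Manning's equation: Q = (1/n) A R^(2/3) S^(1/2) = (1/0.016) × 3.911 × 0.778^(2/3) × 0.00054^(1/2) = 4.81 m³/s.

Q = 4.81 m³/s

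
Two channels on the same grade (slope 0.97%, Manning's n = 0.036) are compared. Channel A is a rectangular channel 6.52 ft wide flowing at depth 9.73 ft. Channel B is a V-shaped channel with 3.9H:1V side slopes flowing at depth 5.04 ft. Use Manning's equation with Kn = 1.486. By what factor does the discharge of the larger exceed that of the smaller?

1.56

Channel A: Flow area A = b·y = 6.52 × 9.73 = 63.44 ft². Wetted perimeter P = b + 2y = 6.52 + 2×9.73 = 25.98 ft. Hydraulic radius R = A/P = 63.44/25.98 = 2.442 ft. Q_A = (1.486/0.036)·63.44·2.442^(2/3)·√0.0097 = 467.7 ft³/s.
Channel B: For a triangular section with side slope z = 3.9: A = zy² = 3.9×5.04² = 99.07 ft²; P = 2y√(1+z²) = 2×5.04×4.026 = 40.58 ft. Hydraulic radius R = A/P = 99.07/40.58 = 2.441 ft. Q_B = (1.486/0.036)·99.07·2.441^(2/3)·√0.0097 = 730.1 ft³/s.
The larger discharge is 730.1 ft³/s and the smaller is 467.7 ft³/s; the ratio is 1.56.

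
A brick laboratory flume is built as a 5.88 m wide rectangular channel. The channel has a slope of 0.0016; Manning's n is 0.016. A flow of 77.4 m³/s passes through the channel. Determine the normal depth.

Manning's equation rearranged: A R^(2/3) = nQ / (1·√S) = 0.016 × 77.4 / (√0.0016) = 30.96.
Trying y = 4.52 m: A R^(2/3) = 39.06 — too large.
Trying y = 2.69 m: A R^(2/3) = 19.84 — too small.
Trying y = 3.77 m: A R^(2/3) = 30.98 — matches.

y_n = 3.77 m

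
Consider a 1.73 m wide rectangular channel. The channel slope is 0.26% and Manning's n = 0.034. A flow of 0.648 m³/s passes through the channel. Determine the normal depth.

Manning's equation rearranged: A R^(2/3) = nQ / (1·√S) = 0.034 × 0.648 / (√0.0026) = 0.4321.
Try y = 0.623 m: A R^(2/3) = 0.5476 — over.
Try y = 0.37 m: A R^(2/3) = 0.2602 — short.
Try y = 0.526 m: A R^(2/3) = 0.432 — matches.

y_n = 0.526 m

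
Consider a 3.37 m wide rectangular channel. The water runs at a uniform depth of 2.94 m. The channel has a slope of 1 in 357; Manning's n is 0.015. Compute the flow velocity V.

V = 3.69 m/s

Flow area A = b·y = 3.37 × 2.94 = 9.908 m². Wetted perimeter P = b + 2y = 3.37 + 2×2.94 = 9.25 m.
Hydraulic radius R = A/P = 9.908/9.25 = 1.071 m.
From Manning's equation, V = (1/n) R^(2/3) S^(1/2) = (1/0.015) × 1.071^(2/3) × 0.002801^(1/2) = 3.69 m/s.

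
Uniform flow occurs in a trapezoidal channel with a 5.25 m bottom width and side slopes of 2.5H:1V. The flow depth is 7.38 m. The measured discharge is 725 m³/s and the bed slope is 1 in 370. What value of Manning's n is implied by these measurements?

With bottom width b = 5.25 m and side slope z = 2.5: A = (b + zy)y = (5.25 + 2.5×7.38)×7.38 = 174.9 m²; P = b + 2y√(1+z²) = 5.25 + 2×7.38×2.693 = 44.99 m.
Hydraulic radius R = A/P = 174.9/44.99 = 3.887 m.
Rearranging Manning's equation: n = (1/Q) A R^(2/3) S^(1/2) = (1/725) × 174.9 × 3.887^(2/3) × √0.002703 = 0.031.

n = 0.031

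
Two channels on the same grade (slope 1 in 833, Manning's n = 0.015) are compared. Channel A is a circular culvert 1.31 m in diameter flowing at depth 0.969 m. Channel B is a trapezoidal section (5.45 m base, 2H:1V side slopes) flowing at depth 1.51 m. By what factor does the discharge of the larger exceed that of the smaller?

Channel A: For a circular section of diameter D = 1.31 m at depth y = 0.969 m, the central angle is θ = 2 arccos(1 − 2y/D) = 4.142 rad. Then A = (D²/8)(θ − sin θ) = 1.069 m² and P = Dθ/2 = 2.713 m. Hydraulic radius R = A/P = 1.069/2.713 = 0.394 m. Q_A = (1/0.015)·1.069·0.394^(2/3)·√0.0012 = 1.327 m³/s.
Channel B: With bottom width b = 5.45 m and side slope z = 2: A = (b + zy)y = (5.45 + 2×1.51)×1.51 = 12.79 m²; P = b + 2y√(1+z²) = 5.45 + 2×1.51×2.236 = 12.2 m. Hydraulic radius R = A/P = 12.79/12.2 = 1.048 m. Q_B = (1/0.015)·12.79·1.048^(2/3)·√0.0012 = 30.48 m³/s.
The larger discharge is 30.48 m³/s and the smaller is 1.327 m³/s; the ratio is 23.

23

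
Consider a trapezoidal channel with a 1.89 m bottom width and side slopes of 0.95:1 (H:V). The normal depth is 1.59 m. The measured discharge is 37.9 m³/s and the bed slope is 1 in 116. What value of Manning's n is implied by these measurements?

n = 0.012

With bottom width b = 1.89 m and side slope z = 0.95: A = (b + zy)y = (1.89 + 0.95×1.59)×1.59 = 5.407 m²; P = b + 2y√(1+z²) = 1.89 + 2×1.59×1.379 = 6.276 m.
Hydraulic radius R = A/P = 5.407/6.276 = 0.8615 m.
Rearranging Manning's equation: n = (1/Q) A R^(2/3) S^(1/2) = (1/37.9) × 5.407 × 0.8615^(2/3) × √0.008621 = 0.012.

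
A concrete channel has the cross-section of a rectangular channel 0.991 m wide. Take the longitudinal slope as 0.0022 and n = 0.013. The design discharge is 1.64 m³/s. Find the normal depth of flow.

Manning's equation rearranged: A R^(2/3) = nQ / (1·√S) = 0.013 × 1.64 / (√0.0022) = 0.4545.
Try y = 0.707 m: A R^(2/3) = 0.3079 — too small.
Try y = 1.05 m: A R^(2/3) = 0.5035 — too large.
Try y = 0.965 m: A R^(2/3) = 0.4543 — ≈ 0.4545.

y_n = 0.965 m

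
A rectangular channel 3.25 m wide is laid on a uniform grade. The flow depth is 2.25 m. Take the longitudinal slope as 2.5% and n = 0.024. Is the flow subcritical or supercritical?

supercritical

Flow area A = b·y = 3.25 × 2.25 = 7.312 m². Wetted perimeter P = b + 2y = 3.25 + 2×2.25 = 7.75 m.
Hydraulic radius R = A/P = 7.312/7.75 = 0.9435 m.
V = (1/n) R^(2/3) √S = (1/0.024) × 0.9435^(2/3) × √0.025 = 6.338 m/s. Hydraulic depth D_h = A/T = 7.312/3.25 = 2.25 m.
Froude number Fr = V/√(g·D_h) = 6.338/√(9.81×2.25) = 1.35, which is greater than 1, so the flow is supercritical.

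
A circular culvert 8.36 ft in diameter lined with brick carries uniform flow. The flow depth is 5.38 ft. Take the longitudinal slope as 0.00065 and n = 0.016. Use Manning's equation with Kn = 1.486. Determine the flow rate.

Q = 158 ft³/s

For a circular section of diameter D = 8.36 ft at depth y = 5.38 ft, the central angle is θ = 2 arccos(1 − 2y/D) = 3.724 rad. Then A = (D²/8)(θ − sin θ) = 37.34 ft² and P = Dθ/2 = 15.57 ft.
Hydraulic radius R = A/P = 37.34/15.57 = 2.399 ft.
Manning's equation: Q = (1.486/n) A R^(2/3) S^(1/2) = (1.486/0.016) × 37.34 × 2.399^(2/3) × 0.00065^(1/2) = 158 ft³/s.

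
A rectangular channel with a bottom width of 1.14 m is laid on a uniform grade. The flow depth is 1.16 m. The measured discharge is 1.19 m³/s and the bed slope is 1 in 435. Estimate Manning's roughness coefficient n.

n = 0.0281

Flow area A = b·y = 1.14 × 1.16 = 1.322 m². Wetted perimeter P = b + 2y = 1.14 + 2×1.16 = 3.46 m.
Hydraulic radius R = A/P = 1.322/3.46 = 0.3822 m.
Rearranging Manning's equation: n = (1/Q) A R^(2/3) S^(1/2) = (1/1.19) × 1.322 × 0.3822^(2/3) × √0.002299 = 0.0281.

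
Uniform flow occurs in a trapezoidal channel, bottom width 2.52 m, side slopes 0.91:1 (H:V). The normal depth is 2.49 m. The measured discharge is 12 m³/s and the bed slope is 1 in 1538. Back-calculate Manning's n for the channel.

n = 0.03

With bottom width b = 2.52 m and side slope z = 0.91: A = (b + zy)y = (2.52 + 0.91×2.49)×2.49 = 11.92 m²; P = b + 2y√(1+z²) = 2.52 + 2×2.49×1.352 = 9.253 m.
Hydraulic radius R = A/P = 11.92/9.253 = 1.288 m.
Rearranging Manning's equation: n = (1/Q) A R^(2/3) S^(1/2) = (1/12) × 11.92 × 1.288^(2/3) × √0.0006502 = 0.03.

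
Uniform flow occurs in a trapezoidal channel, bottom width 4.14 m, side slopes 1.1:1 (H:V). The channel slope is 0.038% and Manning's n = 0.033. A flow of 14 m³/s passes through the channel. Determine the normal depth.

y_n = 2.57 m

Manning's equation rearranged: A R^(2/3) = nQ / (1·√S) = 0.033 × 14 / (√0.00038) = 23.7.
Try y = 2.11 m: A R^(2/3) = 16.31 — too small.
Try y = 3.18 m: A R^(2/3) = 35.76 — too large.
Try y = 2.57 m: A R^(2/3) = 23.67 — ≈ 23.7.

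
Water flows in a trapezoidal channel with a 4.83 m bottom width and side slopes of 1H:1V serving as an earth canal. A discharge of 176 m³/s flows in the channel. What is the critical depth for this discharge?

At critical depth, Q² T / (g A³) = 1, i.e. A³/T = Q²/g = 176²/9.81 = 3158.
Try y = 4.96 m: A³/T = 7762 — high.
Try y = 3.29 m: A³/T = 1671 — low.
Try y = 3.91 m: A³/T = 3155 — close enough.

y_c = 3.91 m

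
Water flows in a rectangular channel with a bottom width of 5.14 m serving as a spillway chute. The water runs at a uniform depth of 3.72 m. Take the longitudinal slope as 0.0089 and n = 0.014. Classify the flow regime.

Flow area A = b·y = 5.14 × 3.72 = 19.12 m². Wetted perimeter P = b + 2y = 5.14 + 2×3.72 = 12.58 m.
Hydraulic radius R = A/P = 19.12/12.58 = 1.52 m.
V = (1/n) R^(2/3) √S = (1/0.014) × 1.52^(2/3) × √0.0089 = 8.908 m/s. Hydraulic depth D_h = A/T = 19.12/5.14 = 3.72 m.
Froude number Fr = V/√(g·D_h) = 8.908/√(9.81×3.72) = 1.47, which is greater than 1, so the flow is supercritical.

supercritical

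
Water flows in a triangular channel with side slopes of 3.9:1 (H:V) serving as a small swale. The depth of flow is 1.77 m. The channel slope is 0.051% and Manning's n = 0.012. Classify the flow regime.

subcritical

For a triangular section with side slope z = 3.9: A = zy² = 3.9×1.77² = 12.22 m²; P = 2y√(1+z²) = 2×1.77×4.026 = 14.25 m.
Hydraulic radius R = A/P = 12.22/14.25 = 0.8573 m.
V = (1/n) R^(2/3) √S = (1/0.012) × 0.8573^(2/3) × √0.00051 = 1.698 m/s. Hydraulic depth D_h = A/T = 12.22/13.81 = 0.885 m.
Froude number Fr = V/√(g·D_h) = 1.698/√(9.81×0.885) = 0.576, which is less than 1, so the flow is subcritical.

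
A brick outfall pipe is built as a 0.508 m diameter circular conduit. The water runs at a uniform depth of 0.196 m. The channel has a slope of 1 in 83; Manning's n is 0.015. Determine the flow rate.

For a circular section of diameter D = 0.508 m at depth y = 0.196 m, the central angle is θ = 2 arccos(1 − 2y/D) = 2.681 rad. Then A = (D²/8)(θ − sin θ) = 0.07214 m² and P = Dθ/2 = 0.6809 m.
Hydraulic radius R = A/P = 0.07214/0.6809 = 0.1059 m.
Manning's equation: Q = (1/n) A R^(2/3) S^(1/2) = (1/0.015) × 0.07214 × 0.1059^(2/3) × 0.01205^(1/2) = 0.118 m³/s.

Q = 0.118 m³/s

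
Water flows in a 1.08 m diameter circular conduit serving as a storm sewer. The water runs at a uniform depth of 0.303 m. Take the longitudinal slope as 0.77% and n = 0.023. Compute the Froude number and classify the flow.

For a circular section of diameter D = 1.08 m at depth y = 0.303 m, the central angle is θ = 2 arccos(1 − 2y/D) = 2.233 rad. Then A = (D²/8)(θ − sin θ) = 0.2106 m² and P = Dθ/2 = 1.206 m.
Hydraulic radius R = A/P = 0.2106/1.206 = 0.1746 m.
V = (1/n) R^(2/3) √S = (1/0.023) × 0.1746^(2/3) × √0.0077 = 1.192 m/s. Hydraulic depth D_h = A/T = 0.2106/0.9704 = 0.217 m.
Froude number Fr = V/√(g·D_h) = 1.192/√(9.81×0.217) = 0.817, which is less than 1, so the flow is subcritical.

subcritical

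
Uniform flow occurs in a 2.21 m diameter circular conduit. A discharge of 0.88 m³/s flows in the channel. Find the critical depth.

At critical depth, Q² T / (g A³) = 1, i.e. A³/T = Q²/g = 0.88²/9.81 = 0.07894.
Try y = 0.298 m: A³/T = 0.01956 — too small.
Try y = 0.489 m: A³/T = 0.1368 — too large.
Try y = 0.425 m: A³/T = 0.07902 — matches.

y_c = 0.425 m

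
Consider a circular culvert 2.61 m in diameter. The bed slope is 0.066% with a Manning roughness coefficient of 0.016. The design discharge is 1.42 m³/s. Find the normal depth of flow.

y_n = 0.831 m

Manning's equation rearranged: A R^(2/3) = nQ / (1·√S) = 0.016 × 1.42 / (√0.00066) = 0.8844.
At y = 0.971 m: A R^(2/3) = 1.187 — too large.
At y = 0.565 m: A R^(2/3) = 0.4135 — too small.
At y = 0.831 m: A R^(2/3) = 0.884 — matches.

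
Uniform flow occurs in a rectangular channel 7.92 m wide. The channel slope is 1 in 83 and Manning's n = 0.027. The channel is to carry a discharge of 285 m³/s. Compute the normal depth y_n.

y_n = 5.17 m

Manning's equation rearranged: A R^(2/3) = nQ / (1·√S) = 0.027 × 285 / (√0.01205) = 70.1.
Trying y = 3.6 m: A R^(2/3) = 43.52 — short.
Trying y = 5.82 m: A R^(2/3) = 81.63 — over.
Trying y = 5.17 m: A R^(2/3) = 70.15 — matches.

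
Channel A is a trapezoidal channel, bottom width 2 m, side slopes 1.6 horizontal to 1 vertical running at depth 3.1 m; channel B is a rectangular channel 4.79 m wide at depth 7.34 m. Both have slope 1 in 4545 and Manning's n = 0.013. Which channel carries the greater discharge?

Channel A: With bottom width b = 2 m and side slope z = 1.6: A = (b + zy)y = (2 + 1.6×3.1)×3.1 = 21.58 m²; P = b + 2y√(1+z²) = 2 + 2×3.1×1.887 = 13.7 m. Hydraulic radius R = A/P = 21.58/13.7 = 1.575 m. Q_A = (1/0.013)·21.58·1.575^(2/3)·√0.00022 = 33.33 m³/s.
Channel B: Flow area A = b·y = 4.79 × 7.34 = 35.16 m². Wetted perimeter P = b + 2y = 4.79 + 2×7.34 = 19.47 m. Hydraulic radius R = A/P = 35.16/19.47 = 1.806 m. Q_B = (1/0.013)·35.16·1.806^(2/3)·√0.00022 = 59.49 m³/s.
Q_A = 33.33 m³/s vs Q_B = 59.49 m³/s, so channel B carries more.

channel B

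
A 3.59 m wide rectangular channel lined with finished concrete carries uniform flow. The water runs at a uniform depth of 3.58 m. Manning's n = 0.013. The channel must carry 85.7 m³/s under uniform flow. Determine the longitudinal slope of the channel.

S = 0.00592

Flow area A = b·y = 3.59 × 3.58 = 12.85 m². Wetted perimeter P = b + 2y = 3.59 + 2×3.58 = 10.75 m.
Hydraulic radius R = A/P = 12.85/10.75 = 1.196 m.
From Manning's equation, S = [nQ / (1 A R^(2/3))]² = [0.013 × 85.7 / (1 × 12.85 × 1.196^(2/3))]² = 0.00592.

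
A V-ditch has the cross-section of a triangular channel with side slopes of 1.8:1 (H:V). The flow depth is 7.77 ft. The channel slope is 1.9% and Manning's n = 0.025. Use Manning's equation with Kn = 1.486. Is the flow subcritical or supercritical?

supercritical

For a triangular section with side slope z = 1.8: A = zy² = 1.8×7.77² = 108.7 ft²; P = 2y√(1+z²) = 2×7.77×2.059 = 32 ft.
Hydraulic radius R = A/P = 108.7/32 = 3.396 ft.
V = (1.486/n) R^(2/3) √S = (1.486/0.025) × 3.396^(2/3) × √0.019 = 18.51 ft/s. Hydraulic depth D_h = A/T = 108.7/27.97 = 3.885 ft.
Froude number Fr = V/√(g·D_h) = 18.51/√(32.2×3.885) = 1.66, which is greater than 1, so the flow is supercritical.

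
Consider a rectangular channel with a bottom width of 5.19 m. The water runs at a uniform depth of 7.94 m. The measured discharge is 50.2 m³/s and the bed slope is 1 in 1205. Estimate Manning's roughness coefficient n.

n = 0.037

Flow area A = b·y = 5.19 × 7.94 = 41.21 m². Wetted perimeter P = b + 2y = 5.19 + 2×7.94 = 21.07 m.
Hydraulic radius R = A/P = 41.21/21.07 = 1.956 m.
Rearranging Manning's equation: n = (1/Q) A R^(2/3) S^(1/2) = (1/50.2) × 41.21 × 1.956^(2/3) × √0.0008299 = 0.037.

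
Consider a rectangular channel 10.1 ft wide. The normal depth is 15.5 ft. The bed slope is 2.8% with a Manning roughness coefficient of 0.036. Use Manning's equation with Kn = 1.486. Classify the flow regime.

Flow area A = b·y = 10.1 × 15.5 = 156.5 ft². Wetted perimeter P = b + 2y = 10.1 + 2×15.5 = 41.1 ft.
Hydraulic radius R = A/P = 156.5/41.1 = 3.809 ft.
V = (1.486/n) R^(2/3) √S = (1.486/0.036) × 3.809^(2/3) × √0.028 = 16.85 ft/s. Hydraulic depth D_h = A/T = 156.5/10.1 = 15.5 ft.
Froude number Fr = V/√(g·D_h) = 16.85/√(32.2×15.5) = 0.754, which is less than 1, so the flow is subcritical.

subcritical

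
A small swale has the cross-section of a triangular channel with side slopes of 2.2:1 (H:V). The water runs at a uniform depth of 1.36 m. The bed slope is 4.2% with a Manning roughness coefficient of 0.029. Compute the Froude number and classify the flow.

supercritical

For a triangular section with side slope z = 2.2: A = zy² = 2.2×1.36² = 4.069 m²; P = 2y√(1+z²) = 2×1.36×2.417 = 6.573 m.
Hydraulic radius R = A/P = 4.069/6.573 = 0.619 m.
V = (1/n) R^(2/3) √S = (1/0.029) × 0.619^(2/3) × √0.042 = 5.133 m/s. Hydraulic depth D_h = A/T = 4.069/5.984 = 0.68 m.
Froude number Fr = V/√(g·D_h) = 5.133/√(9.81×0.68) = 1.99, which is greater than 1, so the flow is supercritical.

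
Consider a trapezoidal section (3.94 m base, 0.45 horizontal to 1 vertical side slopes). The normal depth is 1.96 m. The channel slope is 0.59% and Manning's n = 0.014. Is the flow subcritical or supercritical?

supercritical

With bottom width b = 3.94 m and side slope z = 0.45: A = (b + zy)y = (3.94 + 0.45×1.96)×1.96 = 9.451 m²; P = b + 2y√(1+z²) = 3.94 + 2×1.96×1.097 = 8.239 m.
Hydraulic radius R = A/P = 9.451/8.239 = 1.147 m.
V = (1/n) R^(2/3) √S = (1/0.014) × 1.147^(2/3) × √0.0059 = 6.012 m/s. Hydraulic depth D_h = A/T = 9.451/5.704 = 1.657 m.
Froude number Fr = V/√(g·D_h) = 6.012/√(9.81×1.657) = 1.49, which is greater than 1, so the flow is supercritical.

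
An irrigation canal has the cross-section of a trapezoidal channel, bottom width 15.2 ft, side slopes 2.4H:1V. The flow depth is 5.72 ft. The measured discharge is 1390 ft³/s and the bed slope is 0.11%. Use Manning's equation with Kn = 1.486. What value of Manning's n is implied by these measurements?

With bottom width b = 15.2 ft and side slope z = 2.4: A = (b + zy)y = (15.2 + 2.4×5.72)×5.72 = 165.5 ft²; P = b + 2y√(1+z²) = 15.2 + 2×5.72×2.6 = 44.94 ft.
Hydraulic radius R = A/P = 165.5/44.94 = 3.682 ft.
Rearranging Manning's equation: n = (1.486/Q) A R^(2/3) S^(1/2) = (1.486/1390) × 165.5 × 3.682^(2/3) × √0.0011 = 0.014.

n = 0.014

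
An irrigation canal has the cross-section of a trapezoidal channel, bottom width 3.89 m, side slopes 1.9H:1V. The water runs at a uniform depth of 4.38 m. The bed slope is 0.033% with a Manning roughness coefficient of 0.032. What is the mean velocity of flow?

With bottom width b = 3.89 m and side slope z = 1.9: A = (b + zy)y = (3.89 + 1.9×4.38)×4.38 = 53.49 m²; P = b + 2y√(1+z²) = 3.89 + 2×4.38×2.147 = 22.7 m.
Hydraulic radius R = A/P = 53.49/22.7 = 2.356 m.
From Manning's equation, V = (1/n) R^(2/3) S^(1/2) = (1/0.032) × 2.356^(2/3) × 0.00033^(1/2) = 1.01 m/s.

V = 1.01 m/s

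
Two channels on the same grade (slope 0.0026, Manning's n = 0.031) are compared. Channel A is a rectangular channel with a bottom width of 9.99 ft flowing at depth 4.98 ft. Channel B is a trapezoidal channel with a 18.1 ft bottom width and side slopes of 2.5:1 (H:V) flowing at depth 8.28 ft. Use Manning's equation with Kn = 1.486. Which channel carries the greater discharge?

Channel A: Flow area A = b·y = 9.99 × 4.98 = 49.75 ft². Wetted perimeter P = b + 2y = 9.99 + 2×4.98 = 19.95 ft. Hydraulic radius R = A/P = 49.75/19.95 = 2.494 ft. Q_A = (1.486/0.031)·49.75·2.494^(2/3)·√0.0026 = 223.6 ft³/s.
Channel B: With bottom width b = 18.1 ft and side slope z = 2.5: A = (b + zy)y = (18.1 + 2.5×8.28)×8.28 = 321.3 ft²; P = b + 2y√(1+z²) = 18.1 + 2×8.28×2.693 = 62.69 ft. Hydraulic radius R = A/P = 321.3/62.69 = 5.125 ft. Q_B = (1.486/0.031)·321.3·5.125^(2/3)·√0.0026 = 2334 ft³/s.
Q_A = 223.6 ft³/s vs Q_B = 2334 ft³/s, so channel B carries more.

channel B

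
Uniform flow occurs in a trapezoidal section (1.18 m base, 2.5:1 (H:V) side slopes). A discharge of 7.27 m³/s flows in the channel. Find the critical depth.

At critical depth, Q² T / (g A³) = 1, i.e. A³/T = Q²/g = 7.27²/9.81 = 5.388.
At y = 0.984 m: A³/T = 7.533 — over.
At y = 0.69 m: A³/T = 1.739 — short.
At y = 0.909 m: A³/T = 5.399 — close enough.

y_c = 0.909 m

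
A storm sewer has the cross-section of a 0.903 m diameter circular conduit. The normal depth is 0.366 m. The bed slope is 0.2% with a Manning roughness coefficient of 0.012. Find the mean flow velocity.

V = 1.25 m/s

For a circular section of diameter D = 0.903 m at depth y = 0.366 m, the central angle is θ = 2 arccos(1 − 2y/D) = 2.761 rad. Then A = (D²/8)(θ − sin θ) = 0.2435 m² and P = Dθ/2 = 1.246 m.
Hydraulic radius R = A/P = 0.2435/1.246 = 0.1953 m.
From Manning's equation, V = (1/n) R^(2/3) S^(1/2) = (1/0.012) × 0.1953^(2/3) × 0.002^(1/2) = 1.25 m/s.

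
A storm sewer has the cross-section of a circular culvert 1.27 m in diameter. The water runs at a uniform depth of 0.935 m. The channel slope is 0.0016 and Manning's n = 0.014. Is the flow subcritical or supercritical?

For a circular section of diameter D = 1.27 m at depth y = 0.935 m, the central angle is θ = 2 arccos(1 − 2y/D) = 4.126 rad. Then A = (D²/8)(θ − sin θ) = 0.9997 m² and P = Dθ/2 = 2.62 m.
Hydraulic radius R = A/P = 0.9997/2.62 = 0.3816 m.
V = (1/n) R^(2/3) √S = (1/0.014) × 0.3816^(2/3) × √0.0016 = 1.503 m/s. Hydraulic depth D_h = A/T = 0.9997/1.119 = 0.8931 m.
Froude number Fr = V/√(g·D_h) = 1.503/√(9.81×0.8931) = 0.508, which is less than 1, so the flow is subcritical.

subcritical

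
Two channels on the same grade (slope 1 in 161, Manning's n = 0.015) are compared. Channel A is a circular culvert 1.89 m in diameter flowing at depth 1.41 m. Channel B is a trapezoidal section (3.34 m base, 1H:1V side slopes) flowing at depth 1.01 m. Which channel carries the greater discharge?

channel B

Channel A: For a circular section of diameter D = 1.89 m at depth y = 1.41 m, the central angle is θ = 2 arccos(1 − 2y/D) = 4.171 rad. Then A = (D²/8)(θ − sin θ) = 2.245 m² and P = Dθ/2 = 3.941 m. Hydraulic radius R = A/P = 2.245/3.941 = 0.5696 m. Q_A = (1/0.015)·2.245·0.5696^(2/3)·√0.006211 = 8.104 m³/s.
Channel B: With bottom width b = 3.34 m and side slope z = 1: A = (b + zy)y = (3.34 + 1×1.01)×1.01 = 4.393 m²; P = b + 2y√(1+z²) = 3.34 + 2×1.01×1.414 = 6.197 m. Hydraulic radius R = A/P = 4.393/6.197 = 0.709 m. Q_B = (1/0.015)·4.393·0.709^(2/3)·√0.006211 = 18.35 m³/s.
Q_A = 8.104 m³/s vs Q_B = 18.35 m³/s, so channel B carries more.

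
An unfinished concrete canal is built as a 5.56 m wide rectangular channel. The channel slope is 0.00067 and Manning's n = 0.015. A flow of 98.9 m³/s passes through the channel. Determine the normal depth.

y_n = 6.59 m

Manning's equation rearranged: A R^(2/3) = nQ / (1·√S) = 0.015 × 98.9 / (√0.00067) = 57.31.
Trying y = 7.51 m: A R^(2/3) = 66.92 — high.
Trying y = 4.92 m: A R^(2/3) = 40.12 — low.
Trying y = 6.59 m: A R^(2/3) = 57.29 — close enough.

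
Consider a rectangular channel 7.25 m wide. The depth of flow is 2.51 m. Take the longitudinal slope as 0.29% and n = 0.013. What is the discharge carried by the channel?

Flow area A = b·y = 7.25 × 2.51 = 18.2 m². Wetted perimeter P = b + 2y = 7.25 + 2×2.51 = 12.27 m.
Hydraulic radius R = A/P = 18.2/12.27 = 1.483 m.
Manning's equation: Q = (1/n) A R^(2/3) S^(1/2) = (1/0.013) × 18.2 × 1.483^(2/3) × 0.0029^(1/2) = 98 m³/s.

Q = 98 m³/s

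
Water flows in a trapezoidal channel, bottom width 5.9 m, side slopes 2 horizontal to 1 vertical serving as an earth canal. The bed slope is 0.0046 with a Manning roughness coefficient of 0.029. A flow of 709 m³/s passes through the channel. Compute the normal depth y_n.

Manning's equation rearranged: A R^(2/3) = nQ / (1·√S) = 0.029 × 709 / (√0.0046) = 303.2.
Try y = 8.49 m: A R^(2/3) = 523.8 — high.
Try y = 4.63 m: A R^(2/3) = 134 — low.
Try y = 6.69 m: A R^(2/3) = 303 — matches.

y_n = 6.69 m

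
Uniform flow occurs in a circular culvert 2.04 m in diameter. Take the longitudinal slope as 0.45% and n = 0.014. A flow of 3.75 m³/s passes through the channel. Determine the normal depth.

y_n = 0.866 m

Manning's equation rearranged: A R^(2/3) = nQ / (1·√S) = 0.014 × 3.75 / (√0.0045) = 0.7826.
At y = 1.03 m: A R^(2/3) = 1.061 — high.
At y = 0.866 m: A R^(2/3) = 0.7832 — ≈ 0.7826.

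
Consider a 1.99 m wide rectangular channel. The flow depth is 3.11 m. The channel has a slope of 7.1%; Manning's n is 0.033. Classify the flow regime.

Flow area A = b·y = 1.99 × 3.11 = 6.189 m². Wetted perimeter P = b + 2y = 1.99 + 2×3.11 = 8.21 m.
Hydraulic radius R = A/P = 6.189/8.21 = 0.7538 m.
V = (1/n) R^(2/3) √S = (1/0.033) × 0.7538^(2/3) × √0.071 = 6.688 m/s. Hydraulic depth D_h = A/T = 6.189/1.99 = 3.11 m.
Froude number Fr = V/√(g·D_h) = 6.688/√(9.81×3.11) = 1.21, which is greater than 1, so the flow is supercritical.

supercritical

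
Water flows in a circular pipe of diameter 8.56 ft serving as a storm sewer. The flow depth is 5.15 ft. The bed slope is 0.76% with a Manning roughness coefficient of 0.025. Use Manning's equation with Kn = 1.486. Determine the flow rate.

Q = 334 ft³/s

For a circular section of diameter D = 8.56 ft at depth y = 5.15 ft, the central angle is θ = 2 arccos(1 − 2y/D) = 3.551 rad. Then A = (D²/8)(θ − sin θ) = 36.17 ft² and P = Dθ/2 = 15.2 ft.
Hydraulic radius R = A/P = 36.17/15.2 = 2.38 ft.
Manning's equation: Q = (1.486/n) A R^(2/3) S^(1/2) = (1.486/0.025) × 36.17 × 2.38^(2/3) × 0.0076^(1/2) = 334 ft³/s.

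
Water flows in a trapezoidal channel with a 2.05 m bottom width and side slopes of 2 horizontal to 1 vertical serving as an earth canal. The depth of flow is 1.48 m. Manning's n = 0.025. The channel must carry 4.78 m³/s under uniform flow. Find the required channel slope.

S = 0.00032

With bottom width b = 2.05 m and side slope z = 2: A = (b + zy)y = (2.05 + 2×1.48)×1.48 = 7.415 m²; P = b + 2y√(1+z²) = 2.05 + 2×1.48×2.236 = 8.669 m.
Hydraulic radius R = A/P = 7.415/8.669 = 0.8553 m.
From Manning's equation, S = [nQ / (1 A R^(2/3))]² = [0.025 × 4.78 / (1 × 7.415 × 0.8553^(2/3))]² = 0.00032.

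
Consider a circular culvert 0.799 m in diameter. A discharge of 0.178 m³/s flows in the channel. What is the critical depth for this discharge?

At critical depth, Q² T / (g A³) = 1, i.e. A³/T = Q²/g = 0.178²/9.81 = 0.00323.
At y = 0.313 m: A³/T = 0.007745 — over.
At y = 0.191 m: A³/T = 0.001143 — short.
At y = 0.25 m: A³/T = 0.003255 — ≈ 0.00323.

y_c = 0.25 m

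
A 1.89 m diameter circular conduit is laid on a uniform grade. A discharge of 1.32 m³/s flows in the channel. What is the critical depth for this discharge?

At critical depth, Q² T / (g A³) = 1, i.e. A³/T = Q²/g = 1.32²/9.81 = 0.1776.
At y = 0.425 m: A³/T = 0.06667 — too small.
At y = 0.602 m: A³/T = 0.2582 — too large.
At y = 0.547 m: A³/T = 0.1781 — matches.

y_c = 0.547 m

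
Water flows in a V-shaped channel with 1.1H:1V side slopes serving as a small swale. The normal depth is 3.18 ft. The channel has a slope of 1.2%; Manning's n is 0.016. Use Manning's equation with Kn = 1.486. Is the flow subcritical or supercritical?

For a triangular section with side slope z = 1.1: A = zy² = 1.1×3.18² = 11.12 ft²; P = 2y√(1+z²) = 2×3.18×1.487 = 9.455 ft.
Hydraulic radius R = A/P = 11.12/9.455 = 1.177 ft.
V = (1.486/n) R^(2/3) √S = (1.486/0.016) × 1.177^(2/3) × √0.012 = 11.34 ft/s. Hydraulic depth D_h = A/T = 11.12/6.996 = 1.59 ft.
Froude number Fr = V/√(g·D_h) = 11.34/√(32.2×1.59) = 1.58, which is greater than 1, so the flow is supercritical.

supercritical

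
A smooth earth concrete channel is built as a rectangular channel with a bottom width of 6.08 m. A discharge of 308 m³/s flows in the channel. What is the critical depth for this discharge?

y_c = 6.4 m

For a rectangular channel, critical depth y_c = (q²/g)^(1/3) where q = Q/b = 308/6.08 = 50.66 m²/s.
So y_c = (50.66²/9.81)^(1/3) = 6.4 m.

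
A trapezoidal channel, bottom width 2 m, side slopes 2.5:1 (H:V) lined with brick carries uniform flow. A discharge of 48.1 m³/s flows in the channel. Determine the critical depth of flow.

y_c = 2.01 m

At critical depth, Q² T / (g A³) = 1, i.e. A³/T = Q²/g = 48.1²/9.81 = 235.8.
Trying y = 2.55 m: A³/T = 660.4 — too large.
Trying y = 1.5 m: A³/T = 67.54 — too small.
Trying y = 2.01 m: A³/T = 233.6 — close enough.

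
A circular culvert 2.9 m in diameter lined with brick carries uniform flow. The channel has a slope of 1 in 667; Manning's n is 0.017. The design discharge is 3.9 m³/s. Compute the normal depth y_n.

Manning's equation rearranged: A R^(2/3) = nQ / (1·√S) = 0.017 × 3.9 / (√0.001499) = 1.712.
Try y = 1.37 m: A R^(2/3) = 2.418 — too large.
Try y = 0.976 m: A R^(2/3) = 1.301 — too small.
Try y = 1.13 m: A R^(2/3) = 1.712 — ≈ 1.712.

y_n = 1.13 m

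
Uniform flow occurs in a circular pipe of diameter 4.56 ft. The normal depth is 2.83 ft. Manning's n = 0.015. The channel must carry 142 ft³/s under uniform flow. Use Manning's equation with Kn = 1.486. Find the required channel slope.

For a circular section of diameter D = 4.56 ft at depth y = 2.83 ft, the central angle is θ = 2 arccos(1 − 2y/D) = 3.629 rad. Then A = (D²/8)(θ − sin θ) = 10.65 ft² and P = Dθ/2 = 8.274 ft.
Hydraulic radius R = A/P = 10.65/8.274 = 1.287 ft.
From Manning's equation, S = [nQ / (1.486 A R^(2/3))]² = [0.015 × 142 / (1.486 × 10.65 × 1.287^(2/3))]² = 0.0129.

S = 0.0129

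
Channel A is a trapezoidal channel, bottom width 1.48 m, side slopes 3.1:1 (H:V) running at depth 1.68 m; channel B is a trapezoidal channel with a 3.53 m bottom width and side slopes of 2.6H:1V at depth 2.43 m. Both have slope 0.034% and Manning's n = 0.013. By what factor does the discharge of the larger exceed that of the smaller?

2.85

Channel A: With bottom width b = 1.48 m and side slope z = 3.1: A = (b + zy)y = (1.48 + 3.1×1.68)×1.68 = 11.24 m²; P = b + 2y√(1+z²) = 1.48 + 2×1.68×3.257 = 12.42 m. Hydraulic radius R = A/P = 11.24/12.42 = 0.9043 m. Q_A = (1/0.013)·11.24·0.9043^(2/3)·√0.00034 = 14.9 m³/s.
Channel B: With bottom width b = 3.53 m and side slope z = 2.6: A = (b + zy)y = (3.53 + 2.6×2.43)×2.43 = 23.93 m²; P = b + 2y√(1+z²) = 3.53 + 2×2.43×2.786 = 17.07 m. Hydraulic radius R = A/P = 23.93/17.07 = 1.402 m. Q_B = (1/0.013)·23.93·1.402^(2/3)·√0.00034 = 42.52 m³/s.
The larger discharge is 42.52 m³/s and the smaller is 14.9 m³/s; the ratio is 2.85.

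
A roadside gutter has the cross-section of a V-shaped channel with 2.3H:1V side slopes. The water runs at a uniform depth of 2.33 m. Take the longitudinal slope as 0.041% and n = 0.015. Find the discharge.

Q = 17.6 m³/s

For a triangular section with side slope z = 2.3: A = zy² = 2.3×2.33² = 12.49 m²; P = 2y√(1+z²) = 2×2.33×2.508 = 11.69 m.
Hydraulic radius R = A/P = 12.49/11.69 = 1.068 m.
Manning's equation: Q = (1/n) A R^(2/3) S^(1/2) = (1/0.015) × 12.49 × 1.068^(2/3) × 0.00041^(1/2) = 17.6 m³/s.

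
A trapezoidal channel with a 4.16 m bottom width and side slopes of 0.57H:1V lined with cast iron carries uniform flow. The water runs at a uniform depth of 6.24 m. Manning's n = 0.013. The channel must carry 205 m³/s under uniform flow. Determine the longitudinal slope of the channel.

S = 0.000857

With bottom width b = 4.16 m and side slope z = 0.57: A = (b + zy)y = (4.16 + 0.57×6.24)×6.24 = 48.15 m²; P = b + 2y√(1+z²) = 4.16 + 2×6.24×1.151 = 18.53 m.
Hydraulic radius R = A/P = 48.15/18.53 = 2.599 m.
From Manning's equation, S = [nQ / (1 A R^(2/3))]² = [0.013 × 205 / (1 × 48.15 × 2.599^(2/3))]² = 0.000857.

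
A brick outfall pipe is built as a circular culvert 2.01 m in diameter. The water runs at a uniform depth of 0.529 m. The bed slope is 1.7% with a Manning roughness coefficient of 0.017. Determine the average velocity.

V = 3.5 m/s

For a circular section of diameter D = 2.01 m at depth y = 0.529 m, the central angle is θ = 2 arccos(1 − 2y/D) = 2.155 rad. Then A = (D²/8)(θ − sin θ) = 0.6669 m² and P = Dθ/2 = 2.166 m.
Hydraulic radius R = A/P = 0.6669/2.166 = 0.3079 m.
From Manning's equation, V = (1/n) R^(2/3) S^(1/2) = (1/0.017) × 0.3079^(2/3) × 0.017^(1/2) = 3.5 m/s.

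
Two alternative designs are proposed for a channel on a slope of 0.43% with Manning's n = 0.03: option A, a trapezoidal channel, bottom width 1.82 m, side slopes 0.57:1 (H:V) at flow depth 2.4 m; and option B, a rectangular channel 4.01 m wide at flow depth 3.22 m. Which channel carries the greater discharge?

Channel A: With bottom width b = 1.82 m and side slope z = 0.57: A = (b + zy)y = (1.82 + 0.57×2.4)×2.4 = 7.651 m²; P = b + 2y√(1+z²) = 1.82 + 2×2.4×1.151 = 7.345 m. Hydraulic radius R = A/P = 7.651/7.345 = 1.042 m. Q_A = (1/0.03)·7.651·1.042^(2/3)·√0.0043 = 17.19 m³/s.
Channel B: Flow area A = b·y = 4.01 × 3.22 = 12.91 m². Wetted perimeter P = b + 2y = 4.01 + 2×3.22 = 10.45 m. Hydraulic radius R = A/P = 12.91/10.45 = 1.236 m. Q_B = (1/0.03)·12.91·1.236^(2/3)·√0.0043 = 32.5 m³/s.
Q_A = 17.19 m³/s vs Q_B = 32.5 m³/s, so channel B carries more.

channel B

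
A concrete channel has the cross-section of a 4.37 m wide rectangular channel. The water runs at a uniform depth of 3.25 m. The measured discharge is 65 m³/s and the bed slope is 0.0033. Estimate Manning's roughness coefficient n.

n = 0.015

Flow area A = b·y = 4.37 × 3.25 = 14.2 m². Wetted perimeter P = b + 2y = 4.37 + 2×3.25 = 10.87 m.
Hydraulic radius R = A/P = 14.2/10.87 = 1.307 m.
Rearranging Manning's equation: n = (1/Q) A R^(2/3) S^(1/2) = (1/65) × 14.2 × 1.307^(2/3) × √0.0033 = 0.015.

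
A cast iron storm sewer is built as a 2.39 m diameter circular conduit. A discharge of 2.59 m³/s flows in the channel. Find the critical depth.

At critical depth, Q² T / (g A³) = 1, i.e. A³/T = Q²/g = 2.59²/9.81 = 0.6838.
Trying y = 0.825 m: A³/T = 1.139 — high.
Trying y = 0.624 m: A³/T = 0.386 — low.
Trying y = 0.723 m: A³/T = 0.6839 — close enough.

y_c = 0.723 m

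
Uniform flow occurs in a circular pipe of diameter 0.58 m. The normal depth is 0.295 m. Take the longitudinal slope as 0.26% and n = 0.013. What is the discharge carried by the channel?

For a circular section of diameter D = 0.58 m at depth y = 0.295 m, the central angle is θ = 2 arccos(1 − 2y/D) = 3.176 rad. Then A = (D²/8)(θ − sin θ) = 0.135 m² and P = Dθ/2 = 0.9211 m.
Hydraulic radius R = A/P = 0.135/0.9211 = 0.1466 m.
Manning's equation: Q = (1/n) A R^(2/3) S^(1/2) = (1/0.013) × 0.135 × 0.1466^(2/3) × 0.0026^(1/2) = 0.147 m³/s.

Q = 0.147 m³/s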